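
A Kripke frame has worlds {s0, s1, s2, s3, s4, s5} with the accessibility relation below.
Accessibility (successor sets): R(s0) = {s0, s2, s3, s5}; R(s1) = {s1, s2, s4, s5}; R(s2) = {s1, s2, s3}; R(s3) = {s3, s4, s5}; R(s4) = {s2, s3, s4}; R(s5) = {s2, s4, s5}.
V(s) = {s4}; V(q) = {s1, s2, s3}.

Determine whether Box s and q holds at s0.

No

At s0: Box s is false, q is false, so Box s and q is false.
  At s0: Box s requires s at every successor {s0, s2, s3, s5}.
    s fails at s0, so Box s is false at s0.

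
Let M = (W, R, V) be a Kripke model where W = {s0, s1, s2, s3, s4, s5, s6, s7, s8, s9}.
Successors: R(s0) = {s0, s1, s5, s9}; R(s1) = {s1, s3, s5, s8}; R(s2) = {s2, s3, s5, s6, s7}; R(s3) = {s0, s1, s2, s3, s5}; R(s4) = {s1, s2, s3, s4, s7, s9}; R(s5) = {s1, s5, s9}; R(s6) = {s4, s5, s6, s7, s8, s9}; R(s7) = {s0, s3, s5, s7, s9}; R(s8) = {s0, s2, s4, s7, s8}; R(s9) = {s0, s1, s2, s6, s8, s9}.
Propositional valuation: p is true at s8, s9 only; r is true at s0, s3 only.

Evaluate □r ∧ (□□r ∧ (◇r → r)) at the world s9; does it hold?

No

Recall that □ψ holds at a world iff ψ holds at every accessible world, and ◇ψ holds iff ψ holds at some accessible world.
At s9: □r is false, □□r ∧ (◇r → r) is false, so □r ∧ (□□r ∧ (◇r → r)) is false.
  At s9: □r requires r at every successor {s0, s1, s2, s6, s8, s9}.
    r fails at s1, so □r is false at s9.
  At s9: □□r is false, ◇r → r is false, so □□r ∧ (◇r → r) is false.
    At s9: □□r requires □r at every successor {s0, s1, s2, s6, s8, s9}.
      □r fails at s0, so □□r is false at s9.
    At s9: ◇r is true, r is false, so ◇r → r is false.
      At s9: ◇r requires r at some successor in {s0, s1, s2, s6, s8, s9}.
        r holds at s0, so ◇r is true at s9.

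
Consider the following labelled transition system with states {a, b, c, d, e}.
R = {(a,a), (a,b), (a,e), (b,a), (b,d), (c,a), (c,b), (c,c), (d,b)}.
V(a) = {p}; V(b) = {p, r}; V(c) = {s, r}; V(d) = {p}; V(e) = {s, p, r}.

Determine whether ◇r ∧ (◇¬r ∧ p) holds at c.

At c: ◇r is true, ◇¬r ∧ p is false, so ◇r ∧ (◇¬r ∧ p) is false.
  At c: ◇r requires r at some successor in {a, b, c}.
    r holds at b, so ◇r is true at c.
  At c: ◇¬r is true, p is false, so ◇¬r ∧ p is false.
    At c: ◇¬r requires ¬r at some successor in {a, b, c}.
      ¬r holds at a, so ◇¬r is true at c.

No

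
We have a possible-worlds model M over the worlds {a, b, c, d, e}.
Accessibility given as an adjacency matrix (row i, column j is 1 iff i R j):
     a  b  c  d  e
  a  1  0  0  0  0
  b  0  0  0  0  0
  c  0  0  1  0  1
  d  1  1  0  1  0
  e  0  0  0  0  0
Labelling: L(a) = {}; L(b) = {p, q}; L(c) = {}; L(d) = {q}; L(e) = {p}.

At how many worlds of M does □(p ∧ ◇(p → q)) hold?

Let φ = □(p ∧ ◇(p → q)). Evaluate φ at each world:
  a (successors {a}): φ is false.
  b (successors ∅): φ is true.
  c (successors {c, e}): φ is false.
  d (successors {a, b, d}): φ is false.
  e (successors ∅): φ is true.
For instance, at a:
  At a: □(p ∧ ◇(p → q)) requires p ∧ ◇(p → q) at every successor {a}.
    p ∧ ◇(p → q) fails at a, so □(p ∧ ◇(p → q)) is false at a.
      At a: p is false, ◇(p → q) is true, so p ∧ ◇(p → q) is false.
Satisfying worlds: {b, e}

2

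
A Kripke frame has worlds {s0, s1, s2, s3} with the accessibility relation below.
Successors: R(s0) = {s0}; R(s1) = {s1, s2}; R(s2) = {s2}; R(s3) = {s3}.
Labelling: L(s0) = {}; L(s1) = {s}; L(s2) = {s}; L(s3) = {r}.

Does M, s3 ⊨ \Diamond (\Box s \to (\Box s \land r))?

At s3: \Diamond (\Box s \to (\Box s \land r)) requires \Box s \to (\Box s \land r) at some successor in {s3}.
  \Box s \to (\Box s \land r) holds at s3, so \Diamond (\Box s \to (\Box s \land r)) is true at s3.
    At s3: \Box s is false, \Box s \land r is false, so \Box s \to (\Box s \land r) is true.
      At s3: \Box s requires s at every successor {s3}.
        s fails at s3, so \Box s is false at s3.
      At s3: \Box s is false, r is true, so \Box s \land r is false.

Yes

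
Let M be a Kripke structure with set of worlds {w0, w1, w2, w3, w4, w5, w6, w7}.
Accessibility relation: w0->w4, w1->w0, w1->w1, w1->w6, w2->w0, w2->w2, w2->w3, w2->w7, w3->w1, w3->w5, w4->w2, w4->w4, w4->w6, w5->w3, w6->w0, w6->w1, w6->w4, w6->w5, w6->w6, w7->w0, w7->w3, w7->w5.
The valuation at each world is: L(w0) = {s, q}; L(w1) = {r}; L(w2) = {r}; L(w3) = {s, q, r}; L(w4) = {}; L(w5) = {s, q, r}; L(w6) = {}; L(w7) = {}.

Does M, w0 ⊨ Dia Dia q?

At w0: Dia Dia q requires Dia q at some successor in {w4}.
  At w4: Dia q is false.
So Dia Dia q is false at w0.

No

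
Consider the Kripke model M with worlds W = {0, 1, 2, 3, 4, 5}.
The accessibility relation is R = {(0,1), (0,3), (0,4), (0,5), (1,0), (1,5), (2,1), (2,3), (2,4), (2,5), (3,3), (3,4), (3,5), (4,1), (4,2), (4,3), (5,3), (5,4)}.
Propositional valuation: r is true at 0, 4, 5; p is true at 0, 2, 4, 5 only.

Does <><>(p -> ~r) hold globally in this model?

Let φ = <><>(p -> ~r). Evaluate φ at each world:
  0 (successors {1, 3, 4, 5}): φ is true.
  1 (successors {0, 5}): φ is true.
  2 (successors {1, 3, 4, 5}): φ is true.
  3 (successors {3, 4, 5}): φ is true.
  4 (successors {1, 2, 3}): φ is true.
  5 (successors {3, 4}): φ is true.
For instance, at 3:
  At 3: <><>(p -> ~r) requires <>(p -> ~r) at some successor in {3, 4, 5}.
    <>(p -> ~r) holds at 3, so <><>(p -> ~r) is true at 3.
      At 3: <>(p -> ~r) requires p -> ~r at some successor in {3, 4, 5}.
        p -> ~r holds at 3, so <>(p -> ~r) is true at 3.

Yes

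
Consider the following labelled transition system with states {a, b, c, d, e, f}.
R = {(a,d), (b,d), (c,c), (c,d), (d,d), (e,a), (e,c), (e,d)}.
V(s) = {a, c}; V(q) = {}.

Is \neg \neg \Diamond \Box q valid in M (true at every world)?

No

Let φ = \neg \neg \Diamond \Box q. Evaluate φ at each world:
  a (successors {d}): φ is false.
  b (successors {d}): φ is false.
  c (successors {c, d}): φ is false.
  d (successors {d}): φ is false.
  e (successors {a, c, d}): φ is false.
  f (successors ∅): φ is false.
Detail at a (counterexample):
  At a: \neg \Diamond \Box q is true, so \neg \neg \Diamond \Box q is false.
    At a: \Diamond \Box q is false, so \neg \Diamond \Box q is true.
      At a: \Diamond \Box q requires \Box q at some successor in {d}.
        At d: \Box q is false.
      So \Diamond \Box q is false at a.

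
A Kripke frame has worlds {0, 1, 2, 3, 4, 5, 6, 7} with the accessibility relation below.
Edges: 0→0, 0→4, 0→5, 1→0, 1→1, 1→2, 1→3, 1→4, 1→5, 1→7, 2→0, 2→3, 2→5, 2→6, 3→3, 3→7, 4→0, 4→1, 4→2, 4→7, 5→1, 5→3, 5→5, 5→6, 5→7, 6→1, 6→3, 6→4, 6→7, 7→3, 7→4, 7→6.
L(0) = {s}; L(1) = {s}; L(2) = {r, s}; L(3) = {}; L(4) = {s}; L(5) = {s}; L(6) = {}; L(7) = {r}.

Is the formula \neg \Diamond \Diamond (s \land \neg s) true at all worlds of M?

Recall that \Diamond ψ holds at a world iff ψ holds at some accessible world.
Let φ = \neg \Diamond \Diamond (s \land \neg s). Evaluate φ at each world:
  0 (successors {0, 4, 5}): φ is true.
  1 (successors {0, 1, 2, 3, 4, 5, 7}): φ is true.
  2 (successors {0, 3, 5, 6}): φ is true.
  3 (successors {3, 7}): φ is true.
  4 (successors {0, 1, 2, 7}): φ is true.
  5 (successors {1, 3, 5, 6, 7}): φ is true.
  6 (successors {1, 3, 4, 7}): φ is true.
  7 (successors {3, 4, 6}): φ is true.
For instance, at 5:
  At 5: \Diamond \Diamond (s \land \neg s) is false, so \neg \Diamond \Diamond (s \land \neg s) is true.
    At 5: \Diamond \Diamond (s \land \neg s) requires \Diamond (s \land \neg s) at some successor in {1, 3, 5, 6, 7}.
      At 1: \Diamond (s \land \neg s) is false.
      At 3: \Diamond (s \land \neg s) is false.
      At 5: \Diamond (s \land \neg s) is false.
      At 6: \Diamond (s \land \neg s) is false.
      At 7: \Diamond (s \land \neg s) is false.
    So \Diamond \Diamond (s \land \neg s) is false at 5.

Yes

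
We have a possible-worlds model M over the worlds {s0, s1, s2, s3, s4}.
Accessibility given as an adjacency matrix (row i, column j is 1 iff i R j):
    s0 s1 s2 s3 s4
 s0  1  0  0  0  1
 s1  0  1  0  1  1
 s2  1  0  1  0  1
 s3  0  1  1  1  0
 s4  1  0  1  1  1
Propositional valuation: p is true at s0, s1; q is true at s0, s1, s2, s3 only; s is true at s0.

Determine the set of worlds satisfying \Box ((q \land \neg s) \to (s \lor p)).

s0

Let φ = \Box ((q \land \neg s) \to (s \lor p)). Evaluate φ at each world:
  s0 (successors {s0, s4}): φ is true.
  s1 (successors {s1, s3, s4}): φ is false.
  s2 (successors {s0, s2, s4}): φ is false.
  s3 (successors {s1, s2, s3}): φ is false.
  s4 (successors {s0, s2, s3, s4}): φ is false.
For instance, at s3:
  At s3: \Box ((q \land \neg s) \to (s \lor p)) requires (q \land \neg s) \to (s \lor p) at every successor {s1, s2, s3}.
    (q \land \neg s) \to (s \lor p) fails at s2, so \Box ((q \land \neg s) \to (s \lor p)) is false at s3.
Satisfying worlds: {s0}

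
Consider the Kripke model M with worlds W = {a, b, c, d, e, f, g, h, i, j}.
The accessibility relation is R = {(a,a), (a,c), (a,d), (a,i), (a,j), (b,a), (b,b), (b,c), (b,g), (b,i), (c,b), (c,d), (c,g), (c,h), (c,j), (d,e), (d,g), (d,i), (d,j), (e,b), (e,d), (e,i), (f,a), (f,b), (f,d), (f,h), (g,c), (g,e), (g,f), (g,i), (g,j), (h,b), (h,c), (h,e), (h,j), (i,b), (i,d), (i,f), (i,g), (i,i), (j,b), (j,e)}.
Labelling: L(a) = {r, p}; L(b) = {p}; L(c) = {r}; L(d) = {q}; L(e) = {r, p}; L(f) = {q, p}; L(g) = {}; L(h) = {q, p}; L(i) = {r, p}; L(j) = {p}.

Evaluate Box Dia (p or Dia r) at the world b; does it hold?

Yes

At b: Box Dia (p or Dia r) requires Dia (p or Dia r) at every successor {a, b, c, g, i}.
  At a: Dia (p or Dia r) is true.
  At b: Dia (p or Dia r) is true.
  At c: Dia (p or Dia r) is true.
  At g: Dia (p or Dia r) is true.
  At i: Dia (p or Dia r) is true.
So Box Dia (p or Dia r) is true at b.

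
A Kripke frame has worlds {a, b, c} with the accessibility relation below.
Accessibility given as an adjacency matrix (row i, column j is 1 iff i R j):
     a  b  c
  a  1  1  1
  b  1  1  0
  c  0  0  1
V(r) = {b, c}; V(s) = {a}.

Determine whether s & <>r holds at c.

At c: s is false, <>r is true, so s & <>r is false.
  At c: <>r requires r at some successor in {c}.
    r holds at c, so <>r is true at c.

No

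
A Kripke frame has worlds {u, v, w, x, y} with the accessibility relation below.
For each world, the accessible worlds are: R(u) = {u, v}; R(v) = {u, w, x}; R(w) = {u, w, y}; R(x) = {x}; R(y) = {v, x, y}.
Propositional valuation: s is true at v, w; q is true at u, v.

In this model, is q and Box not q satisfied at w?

At w: q is false, Box not q is false, so q and Box not q is false.
  At w: Box not q requires not q at every successor {u, w, y}.
    not q fails at u, so Box not q is false at w.

No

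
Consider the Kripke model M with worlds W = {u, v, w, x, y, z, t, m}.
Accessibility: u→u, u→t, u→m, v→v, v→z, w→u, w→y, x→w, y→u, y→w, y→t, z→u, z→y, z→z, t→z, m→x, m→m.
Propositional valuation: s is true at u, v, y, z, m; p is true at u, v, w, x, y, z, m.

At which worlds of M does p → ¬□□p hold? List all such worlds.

Recall that □ψ holds at a world iff ψ holds at every accessible world, and ◇ψ holds iff ψ holds at some accessible world.
Let φ = p → ¬□□p. Evaluate φ at each world:
  u (successors {u, t, m}): φ is true.
  v (successors {v, z}): φ is false.
  w (successors {u, y}): φ is true.
  x (successors {w}): φ is false.
  y (successors {u, w, t}): φ is true.
  z (successors {u, y, z}): φ is true.
  t (successors {z}): φ is true.
  m (successors {x, m}): φ is false.
For instance, at w:
  At w: p is true, ¬□□p is true, so p → ¬□□p is true.
    At w: □□p is false, so ¬□□p is true.
      At w: □□p requires □p at every successor {u, y}.
        □p fails at u, so □□p is false at w.
Satisfying worlds: {u, w, y, z, t}

u, w, y, z, t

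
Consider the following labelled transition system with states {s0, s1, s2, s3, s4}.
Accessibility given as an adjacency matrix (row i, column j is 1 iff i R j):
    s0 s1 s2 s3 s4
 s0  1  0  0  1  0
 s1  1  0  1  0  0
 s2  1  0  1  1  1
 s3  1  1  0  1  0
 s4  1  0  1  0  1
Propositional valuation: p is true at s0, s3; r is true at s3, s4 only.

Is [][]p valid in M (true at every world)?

No

Let φ = [][]p. Evaluate φ at each world:
  s0 (successors {s0, s3}): φ is false.
  s1 (successors {s0, s2}): φ is false.
  s2 (successors {s0, s2, s3, s4}): φ is false.
  s3 (successors {s0, s1, s3}): φ is false.
  s4 (successors {s0, s2, s4}): φ is false.
Detail at s0 (counterexample):
  At s0: [][]p requires []p at every successor {s0, s3}.
    []p fails at s3, so [][]p is false at s0.
      At s3: []p requires p at every successor {s0, s1, s3}.
        p fails at s1, so []p is false at s3.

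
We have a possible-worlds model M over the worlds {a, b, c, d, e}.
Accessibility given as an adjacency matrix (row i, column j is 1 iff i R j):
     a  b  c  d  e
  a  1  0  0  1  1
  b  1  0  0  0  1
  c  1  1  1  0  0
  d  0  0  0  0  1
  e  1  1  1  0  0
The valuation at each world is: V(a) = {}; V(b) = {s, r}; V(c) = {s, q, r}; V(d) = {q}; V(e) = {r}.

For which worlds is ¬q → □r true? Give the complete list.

Let φ = ¬q → □r. Evaluate φ at each world:
  a (successors {a, d, e}): φ is false.
  b (successors {a, e}): φ is false.
  c (successors {a, b, c}): φ is true.
  d (successors {e}): φ is true.
  e (successors {a, b, c}): φ is false.
For instance, at c:
  At c: ¬q is false, □r is false, so ¬q → □r is true.
    At c: □r requires r at every successor {a, b, c}.
      r fails at a, so □r is false at c.
Satisfying worlds: {c, d}

c, d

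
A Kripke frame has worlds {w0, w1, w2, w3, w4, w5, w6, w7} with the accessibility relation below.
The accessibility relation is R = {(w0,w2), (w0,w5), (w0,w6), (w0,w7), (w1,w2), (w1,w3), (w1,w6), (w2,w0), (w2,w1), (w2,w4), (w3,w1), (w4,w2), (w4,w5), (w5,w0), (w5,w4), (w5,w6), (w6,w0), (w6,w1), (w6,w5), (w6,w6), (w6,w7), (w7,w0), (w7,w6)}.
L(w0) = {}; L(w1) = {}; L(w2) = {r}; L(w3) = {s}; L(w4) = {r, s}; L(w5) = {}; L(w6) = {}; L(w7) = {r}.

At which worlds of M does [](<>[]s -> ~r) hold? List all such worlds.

Recall that []ψ holds at a world iff ψ holds at every accessible world, and <>ψ holds iff ψ holds at some accessible world.
Let φ = [](<>[]s -> ~r). Evaluate φ at each world:
  w0 (successors {w2, w5, w6, w7}): φ is true.
  w1 (successors {w2, w3, w6}): φ is true.
  w2 (successors {w0, w1, w4}): φ is true.
  w3 (successors {w1}): φ is true.
  w4 (successors {w2, w5}): φ is true.
  w5 (successors {w0, w4, w6}): φ is true.
  w6 (successors {w0, w1, w5, w6, w7}): φ is true.
  w7 (successors {w0, w6}): φ is true.
For instance, at w3:
  At w3: [](<>[]s -> ~r) requires <>[]s -> ~r at every successor {w1}.
      At w1: <>[]s is false, ~r is true, so <>[]s -> ~r is true.
  So [](<>[]s -> ~r) is true at w3.
Satisfying worlds: {w0, w1, w2, w3, w4, w5, w6, w7}

w0, w1, w2, w3, w4, w5, w6, w7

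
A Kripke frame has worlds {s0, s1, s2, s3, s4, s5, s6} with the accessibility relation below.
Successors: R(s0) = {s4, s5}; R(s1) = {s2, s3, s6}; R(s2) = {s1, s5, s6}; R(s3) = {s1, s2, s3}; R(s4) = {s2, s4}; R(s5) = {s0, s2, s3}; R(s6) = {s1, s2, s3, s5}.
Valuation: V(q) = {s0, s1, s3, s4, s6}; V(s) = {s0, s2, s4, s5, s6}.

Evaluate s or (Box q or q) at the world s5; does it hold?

Yes

At s5: s is true, Box q or q is false, so s or (Box q or q) is true.
  At s5: Box q is false, q is false, so Box q or q is false.
    At s5: Box q requires q at every successor {s0, s2, s3}.
      q fails at s2, so Box q is false at s5.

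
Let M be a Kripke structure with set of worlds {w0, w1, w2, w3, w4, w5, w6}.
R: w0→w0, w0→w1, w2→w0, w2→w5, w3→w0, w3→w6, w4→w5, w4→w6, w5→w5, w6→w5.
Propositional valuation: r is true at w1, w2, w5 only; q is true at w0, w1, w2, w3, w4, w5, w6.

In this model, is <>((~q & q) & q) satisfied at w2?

No

At w2: <>((~q & q) & q) requires (~q & q) & q at some successor in {w0, w5}.
  At w0: (~q & q) & q is false.
  At w5: (~q & q) & q is false.
So <>((~q & q) & q) is false at w2.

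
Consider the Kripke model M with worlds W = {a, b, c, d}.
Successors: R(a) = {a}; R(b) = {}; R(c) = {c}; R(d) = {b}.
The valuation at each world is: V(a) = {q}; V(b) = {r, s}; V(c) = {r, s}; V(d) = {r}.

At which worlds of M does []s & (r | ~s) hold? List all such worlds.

Recall that []ψ holds at a world iff ψ holds at every accessible world, and <>ψ holds iff ψ holds at some accessible world.
Let φ = []s & (r | ~s). Evaluate φ at each world:
  a (successors {a}): φ is false.
  b (successors ∅): φ is true.
  c (successors {c}): φ is true.
  d (successors {b}): φ is true.
For instance, at d:
  At d: []s is true, r | ~s is true, so []s & (r | ~s) is true.
    At d: []s requires s at every successor {b}.
      At b: s is true.
    So []s is true at d.
Satisfying worlds: {b, c, d}

b, c, d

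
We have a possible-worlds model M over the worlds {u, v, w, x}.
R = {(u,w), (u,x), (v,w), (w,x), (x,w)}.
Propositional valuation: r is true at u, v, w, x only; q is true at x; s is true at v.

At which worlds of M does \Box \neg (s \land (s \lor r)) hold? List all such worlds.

Let φ = \Box \neg (s \land (s \lor r)). Evaluate φ at each world:
  u (successors {w, x}): φ is true.
  v (successors {w}): φ is true.
  w (successors {x}): φ is true.
  x (successors {w}): φ is true.
For instance, at x:
  At x: \Box \neg (s \land (s \lor r)) requires \neg (s \land (s \lor r)) at every successor {w}.
    At w: \neg (s \land (s \lor r)) is true.
  So \Box \neg (s \land (s \lor r)) is true at x.
Satisfying worlds: {u, v, w, x}

u, v, w, x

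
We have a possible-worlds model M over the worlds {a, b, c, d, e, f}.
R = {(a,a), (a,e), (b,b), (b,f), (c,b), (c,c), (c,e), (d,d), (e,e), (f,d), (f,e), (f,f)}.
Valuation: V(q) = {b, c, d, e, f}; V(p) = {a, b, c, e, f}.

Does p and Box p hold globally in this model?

Recall that Box ψ holds at a world iff ψ holds at every accessible world, and Dia ψ holds iff ψ holds at some accessible world.
Let φ = p and Box p. Evaluate φ at each world:
  a (successors {a, e}): φ is true.
  b (successors {b, f}): φ is true.
  c (successors {b, c, e}): φ is true.
  d (successors {d}): φ is false.
  e (successors {e}): φ is true.
  f (successors {d, e, f}): φ is false.
Detail at d (counterexample):
  At d: p is false, Box p is false, so p and Box p is false.
    At d: Box p requires p at every successor {d}.
      p fails at d, so Box p is false at d.

No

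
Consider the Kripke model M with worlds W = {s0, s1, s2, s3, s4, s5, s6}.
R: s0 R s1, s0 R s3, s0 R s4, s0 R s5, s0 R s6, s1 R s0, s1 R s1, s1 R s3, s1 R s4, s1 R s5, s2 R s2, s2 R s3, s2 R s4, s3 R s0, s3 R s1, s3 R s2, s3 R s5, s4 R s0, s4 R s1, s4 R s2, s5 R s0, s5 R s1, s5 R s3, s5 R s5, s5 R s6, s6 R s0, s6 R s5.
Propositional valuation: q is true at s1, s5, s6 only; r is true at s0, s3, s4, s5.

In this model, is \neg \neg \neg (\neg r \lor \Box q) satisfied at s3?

At s3: \neg \neg (\neg r \lor \Box q) is false, so \neg \neg \neg (\neg r \lor \Box q) is true.
  At s3: \neg (\neg r \lor \Box q) is true, so \neg \neg (\neg r \lor \Box q) is false.
    At s3: \neg r \lor \Box q is false, so \neg (\neg r \lor \Box q) is true.
      At s3: \neg r is false, \Box q is false, so \neg r \lor \Box q is false.

Yes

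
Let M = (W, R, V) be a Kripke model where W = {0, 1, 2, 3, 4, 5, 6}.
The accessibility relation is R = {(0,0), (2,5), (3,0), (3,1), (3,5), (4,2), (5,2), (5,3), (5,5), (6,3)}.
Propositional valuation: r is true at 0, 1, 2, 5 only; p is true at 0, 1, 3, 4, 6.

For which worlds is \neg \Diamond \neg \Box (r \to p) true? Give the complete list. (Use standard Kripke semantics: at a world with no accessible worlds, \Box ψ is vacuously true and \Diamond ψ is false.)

0, 1

Recall that \Box ψ holds at a world iff ψ holds at every accessible world, and \Diamond ψ holds iff ψ holds at some accessible world.
Let φ = \neg \Diamond \neg \Box (r \to p). Evaluate φ at each world:
  0 (successors {0}): φ is true.
  1 (successors ∅): φ is true.
  2 (successors {5}): φ is false.
  3 (successors {0, 1, 5}): φ is false.
  4 (successors {2}): φ is false.
  5 (successors {2, 3, 5}): φ is false.
  6 (successors {3}): φ is false.
For instance, at 3:
  At 3: \Diamond \neg \Box (r \to p) is true, so \neg \Diamond \neg \Box (r \to p) is false.
    At 3: \Diamond \neg \Box (r \to p) requires \neg \Box (r \to p) at some successor in {0, 1, 5}.
      \neg \Box (r \to p) holds at 5, so \Diamond \neg \Box (r \to p) is true at 3.
Satisfying worlds: {0, 1}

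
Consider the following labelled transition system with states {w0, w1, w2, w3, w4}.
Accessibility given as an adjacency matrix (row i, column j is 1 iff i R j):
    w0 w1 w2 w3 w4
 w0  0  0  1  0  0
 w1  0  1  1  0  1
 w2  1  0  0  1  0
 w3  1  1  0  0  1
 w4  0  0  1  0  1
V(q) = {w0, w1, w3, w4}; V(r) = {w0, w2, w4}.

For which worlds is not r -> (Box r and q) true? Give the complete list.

w0, w2, w4

Recall that Box ψ holds at a world iff ψ holds at every accessible world, and Dia ψ holds iff ψ holds at some accessible world.
Let φ = not r -> (Box r and q). Evaluate φ at each world:
  w0 (successors {w2}): φ is true.
  w1 (successors {w1, w2, w4}): φ is false.
  w2 (successors {w0, w3}): φ is true.
  w3 (successors {w0, w1, w4}): φ is false.
  w4 (successors {w2, w4}): φ is true.
For instance, at w3:
  At w3: not r is true, Box r and q is false, so not r -> (Box r and q) is false.
    At w3: Box r is false, q is true, so Box r and q is false.
      At w3: Box r requires r at every successor {w0, w1, w4}.
        r fails at w1, so Box r is false at w3.
Satisfying worlds: {w0, w2, w4}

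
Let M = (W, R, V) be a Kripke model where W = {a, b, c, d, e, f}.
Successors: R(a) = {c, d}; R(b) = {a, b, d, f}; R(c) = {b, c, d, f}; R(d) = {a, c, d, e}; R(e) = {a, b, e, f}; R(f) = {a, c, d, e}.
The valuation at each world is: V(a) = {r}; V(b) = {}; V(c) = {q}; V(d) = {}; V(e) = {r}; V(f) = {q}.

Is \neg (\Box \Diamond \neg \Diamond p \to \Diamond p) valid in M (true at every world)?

Yes

Let φ = \neg (\Box \Diamond \neg \Diamond p \to \Diamond p). Evaluate φ at each world:
  a (successors {c, d}): φ is true.
  b (successors {a, b, d, f}): φ is true.
  c (successors {b, c, d, f}): φ is true.
  d (successors {a, c, d, e}): φ is true.
  e (successors {a, b, e, f}): φ is true.
  f (successors {a, c, d, e}): φ is true.
For instance, at b:
  At b: \Box \Diamond \neg \Diamond p \to \Diamond p is false, so \neg (\Box \Diamond \neg \Diamond p \to \Diamond p) is true.
    At b: \Box \Diamond \neg \Diamond p is true, \Diamond p is false, so \Box \Diamond \neg \Diamond p \to \Diamond p is false.
      At b: \Box \Diamond \neg \Diamond p requires \Diamond \neg \Diamond p at every successor {a, b, d, f}.
        At a: \Diamond \neg \Diamond p is true.
        At b: \Diamond \neg \Diamond p is true.
        At d: \Diamond \neg \Diamond p is true.
        At f: \Diamond \neg \Diamond p is true.
      So \Box \Diamond \neg \Diamond p is true at b.
      At b: \Diamond p requires p at some successor in {a, b, d, f}.
        At a: p is false.
        At b: p is false.
        At d: p is false.
        At f: p is false.
      So \Diamond p is false at b.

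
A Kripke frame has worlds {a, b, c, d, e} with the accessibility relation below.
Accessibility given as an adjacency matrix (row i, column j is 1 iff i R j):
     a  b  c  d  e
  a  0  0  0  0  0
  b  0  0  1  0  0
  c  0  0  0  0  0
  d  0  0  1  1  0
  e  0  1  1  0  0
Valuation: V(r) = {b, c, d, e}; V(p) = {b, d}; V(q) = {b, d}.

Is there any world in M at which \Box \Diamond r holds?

Recall that \Box ψ holds at a world iff ψ holds at every accessible world, and \Diamond ψ holds iff ψ holds at some accessible world.
Let φ = \Box \Diamond r. Evaluate φ at each world:
  a (successors ∅): φ is true.
  b (successors {c}): φ is false.
  c (successors ∅): φ is true.
  d (successors {c, d}): φ is false.
  e (successors {b, c}): φ is false.
Detail at a (witness):
  At a: no accessible worlds, so \Box \Diamond r holds vacuously.

Yes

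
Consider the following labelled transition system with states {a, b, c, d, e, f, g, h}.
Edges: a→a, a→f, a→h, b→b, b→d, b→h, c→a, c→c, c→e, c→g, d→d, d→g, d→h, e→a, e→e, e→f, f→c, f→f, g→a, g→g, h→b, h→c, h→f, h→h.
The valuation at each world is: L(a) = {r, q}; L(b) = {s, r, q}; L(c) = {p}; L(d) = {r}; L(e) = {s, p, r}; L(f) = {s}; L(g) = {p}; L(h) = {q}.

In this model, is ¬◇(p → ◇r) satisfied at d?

Recall that ◇ψ holds at a world iff ψ holds at some accessible world.
At d: ◇(p → ◇r) is true, so ¬◇(p → ◇r) is false.
  At d: ◇(p → ◇r) requires p → ◇r at some successor in {d, g, h}.
    p → ◇r holds at d, so ◇(p → ◇r) is true at d.
      At d: p is false, ◇r is true, so p → ◇r is true.

No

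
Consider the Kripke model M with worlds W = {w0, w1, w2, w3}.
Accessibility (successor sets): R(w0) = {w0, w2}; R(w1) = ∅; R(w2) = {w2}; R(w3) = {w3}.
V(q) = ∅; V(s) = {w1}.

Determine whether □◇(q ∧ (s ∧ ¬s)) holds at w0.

At w0: □◇(q ∧ (s ∧ ¬s)) requires ◇(q ∧ (s ∧ ¬s)) at every successor {w0, w2}.
  ◇(q ∧ (s ∧ ¬s)) fails at w0, so □◇(q ∧ (s ∧ ¬s)) is false at w0.
    At w0: ◇(q ∧ (s ∧ ¬s)) requires q ∧ (s ∧ ¬s) at some successor in {w0, w2}.
      At w0: q ∧ (s ∧ ¬s) is false.
      At w2: q ∧ (s ∧ ¬s) is false.
    So ◇(q ∧ (s ∧ ¬s)) is false at w0.

No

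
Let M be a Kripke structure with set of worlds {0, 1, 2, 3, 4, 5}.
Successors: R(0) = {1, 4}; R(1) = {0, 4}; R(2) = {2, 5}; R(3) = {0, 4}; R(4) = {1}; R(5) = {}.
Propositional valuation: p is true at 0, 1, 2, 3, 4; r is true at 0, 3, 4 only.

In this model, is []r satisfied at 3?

Yes

At 3: []r requires r at every successor {0, 4}.
  At 0: r is true.
  At 4: r is true.
So []r is true at 3.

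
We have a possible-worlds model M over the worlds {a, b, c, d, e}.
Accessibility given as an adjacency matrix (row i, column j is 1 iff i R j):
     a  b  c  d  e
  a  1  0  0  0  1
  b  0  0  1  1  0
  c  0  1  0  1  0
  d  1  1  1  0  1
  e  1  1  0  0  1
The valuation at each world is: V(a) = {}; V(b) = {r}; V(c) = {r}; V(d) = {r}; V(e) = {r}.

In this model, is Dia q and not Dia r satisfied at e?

At e: Dia q is false, not Dia r is false, so Dia q and not Dia r is false.
  At e: Dia q requires q at some successor in {a, b, e}.
    At a: q is false.
    At b: q is false.
    At e: q is false.
  So Dia q is false at e.
  At e: Dia r is true, so not Dia r is false.
    At e: Dia r requires r at some successor in {a, b, e}.
      r holds at b, so Dia r is true at e.

No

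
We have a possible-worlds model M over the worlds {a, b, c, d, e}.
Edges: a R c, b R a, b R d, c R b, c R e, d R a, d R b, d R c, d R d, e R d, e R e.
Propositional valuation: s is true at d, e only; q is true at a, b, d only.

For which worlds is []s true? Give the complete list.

Let φ = []s. Evaluate φ at each world:
  a (successors {c}): φ is false.
  b (successors {a, d}): φ is false.
  c (successors {b, e}): φ is false.
  d (successors {a, b, c, d}): φ is false.
  e (successors {d, e}): φ is true.
For instance, at e:
  At e: []s requires s at every successor {d, e}.
    At d: s is true.
    At e: s is true.
  So []s is true at e.
Satisfying worlds: {e}

e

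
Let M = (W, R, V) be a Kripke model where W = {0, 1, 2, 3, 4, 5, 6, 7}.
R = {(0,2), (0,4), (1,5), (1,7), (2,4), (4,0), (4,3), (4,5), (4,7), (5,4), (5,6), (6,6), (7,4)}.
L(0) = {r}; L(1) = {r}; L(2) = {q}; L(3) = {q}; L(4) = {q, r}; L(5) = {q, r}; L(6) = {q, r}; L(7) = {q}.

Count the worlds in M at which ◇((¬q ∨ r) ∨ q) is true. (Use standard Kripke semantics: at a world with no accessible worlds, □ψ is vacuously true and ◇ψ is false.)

7

Let φ = ◇((¬q ∨ r) ∨ q). Evaluate φ at each world:
  0 (successors {2, 4}): φ is true.
  1 (successors {5, 7}): φ is true.
  2 (successors {4}): φ is true.
  3 (successors ∅): φ is false.
  4 (successors {0, 3, 5, 7}): φ is true.
  5 (successors {4, 6}): φ is true.
  6 (successors {6}): φ is true.
  7 (successors {4}): φ is true.
For instance, at 0:
  At 0: ◇((¬q ∨ r) ∨ q) requires (¬q ∨ r) ∨ q at some successor in {2, 4}.
    (¬q ∨ r) ∨ q holds at 2, so ◇((¬q ∨ r) ∨ q) is true at 0.
Satisfying worlds: {0, 1, 2, 4, 5, 6, 7}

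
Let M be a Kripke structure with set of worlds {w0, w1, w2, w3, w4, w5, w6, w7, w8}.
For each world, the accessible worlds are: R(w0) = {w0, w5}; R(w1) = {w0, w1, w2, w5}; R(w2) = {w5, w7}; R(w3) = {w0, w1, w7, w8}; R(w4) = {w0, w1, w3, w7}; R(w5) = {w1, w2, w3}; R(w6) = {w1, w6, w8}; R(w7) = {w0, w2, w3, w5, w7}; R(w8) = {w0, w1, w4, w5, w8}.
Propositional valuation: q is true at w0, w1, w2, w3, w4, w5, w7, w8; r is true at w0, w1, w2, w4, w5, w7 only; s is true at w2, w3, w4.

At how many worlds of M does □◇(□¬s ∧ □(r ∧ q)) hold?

5

Let φ = □◇(□¬s ∧ □(r ∧ q)). Evaluate φ at each world:
  w0 (successors {w0, w5}): φ is true.
  w1 (successors {w0, w1, w2, w5}): φ is false.
  w2 (successors {w5, w7}): φ is true.
  w3 (successors {w0, w1, w7, w8}): φ is true.
  w4 (successors {w0, w1, w3, w7}): φ is true.
  w5 (successors {w1, w2, w3}): φ is false.
  w6 (successors {w1, w6, w8}): φ is false.
  w7 (successors {w0, w2, w3, w5, w7}): φ is false.
  w8 (successors {w0, w1, w4, w5, w8}): φ is true.
For instance, at w6:
  At w6: □◇(□¬s ∧ □(r ∧ q)) requires ◇(□¬s ∧ □(r ∧ q)) at every successor {w1, w6, w8}.
    ◇(□¬s ∧ □(r ∧ q)) fails at w6, so □◇(□¬s ∧ □(r ∧ q)) is false at w6.
      At w6: ◇(□¬s ∧ □(r ∧ q)) requires □¬s ∧ □(r ∧ q) at some successor in {w1, w6, w8}.
        At w1: □¬s ∧ □(r ∧ q) is false.
        At w6: □¬s ∧ □(r ∧ q) is false.
        At w8: □¬s ∧ □(r ∧ q) is false.
      So ◇(□¬s ∧ □(r ∧ q)) is false at w6.
Satisfying worlds: {w0, w2, w3, w4, w8}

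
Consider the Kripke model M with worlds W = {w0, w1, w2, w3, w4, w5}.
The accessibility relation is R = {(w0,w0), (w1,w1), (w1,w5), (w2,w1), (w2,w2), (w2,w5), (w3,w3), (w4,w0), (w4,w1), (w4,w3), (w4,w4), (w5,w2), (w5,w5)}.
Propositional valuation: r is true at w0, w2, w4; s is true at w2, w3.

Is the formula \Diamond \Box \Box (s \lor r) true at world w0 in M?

Yes

At w0: \Diamond \Box \Box (s \lor r) requires \Box \Box (s \lor r) at some successor in {w0}.
  \Box \Box (s \lor r) holds at w0, so \Diamond \Box \Box (s \lor r) is true at w0.
    At w0: \Box \Box (s \lor r) requires \Box (s \lor r) at every successor {w0}.
      At w0: \Box (s \lor r) is true.
    So \Box \Box (s \lor r) is true at w0.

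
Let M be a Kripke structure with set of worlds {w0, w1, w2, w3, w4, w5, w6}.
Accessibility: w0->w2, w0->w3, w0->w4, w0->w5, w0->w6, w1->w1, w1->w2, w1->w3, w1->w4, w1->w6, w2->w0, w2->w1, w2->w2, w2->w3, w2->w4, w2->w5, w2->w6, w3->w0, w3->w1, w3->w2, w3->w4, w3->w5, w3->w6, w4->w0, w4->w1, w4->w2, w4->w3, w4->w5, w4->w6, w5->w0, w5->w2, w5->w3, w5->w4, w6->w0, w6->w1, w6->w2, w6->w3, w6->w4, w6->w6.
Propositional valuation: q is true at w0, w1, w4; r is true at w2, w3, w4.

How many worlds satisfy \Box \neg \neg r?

Recall that \Box ψ holds at a world iff ψ holds at every accessible world, and \Diamond ψ holds iff ψ holds at some accessible world.
Let φ = \Box \neg \neg r. Evaluate φ at each world:
  w0 (successors {w2, w3, w4, w5, w6}): φ is false.
  w1 (successors {w1, w2, w3, w4, w6}): φ is false.
  w2 (successors {w0, w1, w2, w3, w4, w5, w6}): φ is false.
  w3 (successors {w0, w1, w2, w4, w5, w6}): φ is false.
  w4 (successors {w0, w1, w2, w3, w5, w6}): φ is false.
  w5 (successors {w0, w2, w3, w4}): φ is false.
  w6 (successors {w0, w1, w2, w3, w4, w6}): φ is false.
For instance, at w3:
  At w3: \Box \neg \neg r requires \neg \neg r at every successor {w0, w1, w2, w4, w5, w6}.
    \neg \neg r fails at w0, so \Box \neg \neg r is false at w3.
Satisfying worlds: none.

0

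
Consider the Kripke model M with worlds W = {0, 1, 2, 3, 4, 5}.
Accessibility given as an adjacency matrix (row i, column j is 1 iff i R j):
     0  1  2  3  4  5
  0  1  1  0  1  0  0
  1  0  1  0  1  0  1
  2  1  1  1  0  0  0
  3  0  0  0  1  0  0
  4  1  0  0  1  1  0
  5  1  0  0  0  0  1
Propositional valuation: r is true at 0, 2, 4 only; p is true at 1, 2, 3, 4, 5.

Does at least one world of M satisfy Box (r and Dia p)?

No

Let φ = Box (r and Dia p). Evaluate φ at each world:
  0 (successors {0, 1, 3}): φ is false.
  1 (successors {1, 3, 5}): φ is false.
  2 (successors {0, 1, 2}): φ is false.
  3 (successors {3}): φ is false.
  4 (successors {0, 3, 4}): φ is false.
  5 (successors {0, 5}): φ is false.
For instance, at 1:
  At 1: Box (r and Dia p) requires r and Dia p at every successor {1, 3, 5}.
    r and Dia p fails at 1, so Box (r and Dia p) is false at 1.
      At 1: r is false, Dia p is true, so r and Dia p is false.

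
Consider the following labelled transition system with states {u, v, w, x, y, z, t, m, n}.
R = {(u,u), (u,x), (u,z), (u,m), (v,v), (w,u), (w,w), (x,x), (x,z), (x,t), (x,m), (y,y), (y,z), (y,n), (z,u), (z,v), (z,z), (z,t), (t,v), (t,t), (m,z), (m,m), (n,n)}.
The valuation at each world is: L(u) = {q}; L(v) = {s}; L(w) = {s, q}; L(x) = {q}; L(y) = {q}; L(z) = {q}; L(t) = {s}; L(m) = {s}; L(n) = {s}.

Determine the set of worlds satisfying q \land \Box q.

Let φ = q \land \Box q. Evaluate φ at each world:
  u (successors {u, x, z, m}): φ is false.
  v (successors {v}): φ is false.
  w (successors {u, w}): φ is true.
  x (successors {x, z, t, m}): φ is false.
  y (successors {y, z, n}): φ is false.
  z (successors {u, v, z, t}): φ is false.
  t (successors {v, t}): φ is false.
  m (successors {z, m}): φ is false.
  n (successors {n}): φ is false.
For instance, at t:
  At t: q is false, \Box q is false, so q \land \Box q is false.
    At t: \Box q requires q at every successor {v, t}.
      q fails at v, so \Box q is false at t.
Satisfying worlds: {w}

w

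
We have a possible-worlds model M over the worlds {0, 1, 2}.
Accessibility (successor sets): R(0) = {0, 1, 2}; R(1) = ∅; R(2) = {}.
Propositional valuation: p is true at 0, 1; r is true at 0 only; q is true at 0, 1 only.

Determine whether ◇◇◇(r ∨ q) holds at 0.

At 0: ◇◇◇(r ∨ q) requires ◇◇(r ∨ q) at some successor in {0, 1, 2}.
  ◇◇(r ∨ q) holds at 0, so ◇◇◇(r ∨ q) is true at 0.
    At 0: ◇◇(r ∨ q) requires ◇(r ∨ q) at some successor in {0, 1, 2}.
      ◇(r ∨ q) holds at 0, so ◇◇(r ∨ q) is true at 0.

Yes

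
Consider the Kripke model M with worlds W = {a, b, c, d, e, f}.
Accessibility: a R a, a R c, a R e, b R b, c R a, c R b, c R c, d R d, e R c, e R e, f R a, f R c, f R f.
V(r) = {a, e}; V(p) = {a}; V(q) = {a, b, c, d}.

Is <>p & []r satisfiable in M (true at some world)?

Let φ = <>p & []r. Evaluate φ at each world:
  a (successors {a, c, e}): φ is false.
  b (successors {b}): φ is false.
  c (successors {a, b, c}): φ is false.
  d (successors {d}): φ is false.
  e (successors {c, e}): φ is false.
  f (successors {a, c, f}): φ is false.
For instance, at c:
  At c: <>p is true, []r is false, so <>p & []r is false.
    At c: <>p requires p at some successor in {a, b, c}.
      p holds at a, so <>p is true at c.
    At c: []r requires r at every successor {a, b, c}.
      r fails at b, so []r is false at c.

No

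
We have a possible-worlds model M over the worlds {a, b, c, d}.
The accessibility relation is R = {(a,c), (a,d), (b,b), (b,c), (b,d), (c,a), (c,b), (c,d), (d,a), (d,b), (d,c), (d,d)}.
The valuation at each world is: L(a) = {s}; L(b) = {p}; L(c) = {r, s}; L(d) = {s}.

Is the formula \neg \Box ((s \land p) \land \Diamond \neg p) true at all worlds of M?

Let φ = \neg \Box ((s \land p) \land \Diamond \neg p). Evaluate φ at each world:
  a (successors {c, d}): φ is true.
  b (successors {b, c, d}): φ is true.
  c (successors {a, b, d}): φ is true.
  d (successors {a, b, c, d}): φ is true.
For instance, at b:
  At b: \Box ((s \land p) \land \Diamond \neg p) is false, so \neg \Box ((s \land p) \land \Diamond \neg p) is true.
    At b: \Box ((s \land p) \land \Diamond \neg p) requires (s \land p) \land \Diamond \neg p at every successor {b, c, d}.
      (s \land p) \land \Diamond \neg p fails at b, so \Box ((s \land p) \land \Diamond \neg p) is false at b.

Yes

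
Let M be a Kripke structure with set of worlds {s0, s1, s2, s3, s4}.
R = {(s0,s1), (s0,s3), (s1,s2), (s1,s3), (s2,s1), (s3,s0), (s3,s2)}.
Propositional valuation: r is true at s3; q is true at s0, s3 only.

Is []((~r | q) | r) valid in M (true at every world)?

Let φ = []((~r | q) | r). Evaluate φ at each world:
  s0 (successors {s1, s3}): φ is true.
  s1 (successors {s2, s3}): φ is true.
  s2 (successors {s1}): φ is true.
  s3 (successors {s0, s2}): φ is true.
  s4 (successors ∅): φ is true.
For instance, at s0:
  At s0: []((~r | q) | r) requires (~r | q) | r at every successor {s1, s3}.
    At s1: (~r | q) | r is true.
    At s3: (~r | q) | r is true.
  So []((~r | q) | r) is true at s0.

Yes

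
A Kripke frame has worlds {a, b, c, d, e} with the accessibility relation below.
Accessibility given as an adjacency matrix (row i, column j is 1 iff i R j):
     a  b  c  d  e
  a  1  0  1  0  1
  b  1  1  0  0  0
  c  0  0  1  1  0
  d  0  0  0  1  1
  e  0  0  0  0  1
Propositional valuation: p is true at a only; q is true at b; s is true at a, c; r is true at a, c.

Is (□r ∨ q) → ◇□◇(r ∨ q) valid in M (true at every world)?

Recall that □ψ holds at a world iff ψ holds at every accessible world, and ◇ψ holds iff ψ holds at some accessible world.
Let φ = (□r ∨ q) → ◇□◇(r ∨ q). Evaluate φ at each world:
  a (successors {a, c, e}): φ is true.
  b (successors {a, b}): φ is true.
  c (successors {c, d}): φ is true.
  d (successors {d, e}): φ is true.
  e (successors {e}): φ is true.
For instance, at a:
  At a: □r ∨ q is false, ◇□◇(r ∨ q) is false, so (□r ∨ q) → ◇□◇(r ∨ q) is true.
    At a: □r is false, q is false, so □r ∨ q is false.
      At a: □r requires r at every successor {a, c, e}.
        r fails at e, so □r is false at a.
    At a: ◇□◇(r ∨ q) requires □◇(r ∨ q) at some successor in {a, c, e}.
      At a: □◇(r ∨ q) is false.
      At c: □◇(r ∨ q) is false.
      At e: □◇(r ∨ q) is false.
    So ◇□◇(r ∨ q) is false at a.

Yes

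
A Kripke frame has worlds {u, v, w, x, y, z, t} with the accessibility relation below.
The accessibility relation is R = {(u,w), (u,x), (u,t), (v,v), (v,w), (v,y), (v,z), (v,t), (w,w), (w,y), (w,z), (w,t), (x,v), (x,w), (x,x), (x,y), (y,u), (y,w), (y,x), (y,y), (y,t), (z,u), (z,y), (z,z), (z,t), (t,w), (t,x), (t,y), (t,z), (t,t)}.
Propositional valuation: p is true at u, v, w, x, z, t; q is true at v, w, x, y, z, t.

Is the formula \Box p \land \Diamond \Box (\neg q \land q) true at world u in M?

No

At u: \Box p is true, \Diamond \Box (\neg q \land q) is false, so \Box p \land \Diamond \Box (\neg q \land q) is false.
  At u: \Box p requires p at every successor {w, x, t}.
    At w: p is true.
    At x: p is true.
    At t: p is true.
  So \Box p is true at u.
  At u: \Diamond \Box (\neg q \land q) requires \Box (\neg q \land q) at some successor in {w, x, t}.
    At w: \Box (\neg q \land q) is false.
    At x: \Box (\neg q \land q) is false.
    At t: \Box (\neg q \land q) is false.
  So \Diamond \Box (\neg q \land q) is false at u.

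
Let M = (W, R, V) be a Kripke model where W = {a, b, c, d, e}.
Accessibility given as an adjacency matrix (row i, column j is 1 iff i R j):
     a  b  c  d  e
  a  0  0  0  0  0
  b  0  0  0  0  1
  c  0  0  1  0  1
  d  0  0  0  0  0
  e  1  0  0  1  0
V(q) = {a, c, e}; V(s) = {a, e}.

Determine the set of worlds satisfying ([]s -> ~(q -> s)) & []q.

Recall that []ψ holds at a world iff ψ holds at every accessible world, and <>ψ holds iff ψ holds at some accessible world.
Let φ = ([]s -> ~(q -> s)) & []q. Evaluate φ at each world:
  a (successors ∅): φ is false.
  b (successors {e}): φ is false.
  c (successors {c, e}): φ is true.
  d (successors ∅): φ is false.
  e (successors {a, d}): φ is false.
For instance, at b:
  At b: []s -> ~(q -> s) is false, []q is true, so ([]s -> ~(q -> s)) & []q is false.
    At b: []s is true, ~(q -> s) is false, so []s -> ~(q -> s) is false.
      At b: []s requires s at every successor {e}.
        At e: s is true.
      So []s is true at b.
    At b: []q requires q at every successor {e}.
      At e: q is true.
    So []q is true at b.
Satisfying worlds: {c}

c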